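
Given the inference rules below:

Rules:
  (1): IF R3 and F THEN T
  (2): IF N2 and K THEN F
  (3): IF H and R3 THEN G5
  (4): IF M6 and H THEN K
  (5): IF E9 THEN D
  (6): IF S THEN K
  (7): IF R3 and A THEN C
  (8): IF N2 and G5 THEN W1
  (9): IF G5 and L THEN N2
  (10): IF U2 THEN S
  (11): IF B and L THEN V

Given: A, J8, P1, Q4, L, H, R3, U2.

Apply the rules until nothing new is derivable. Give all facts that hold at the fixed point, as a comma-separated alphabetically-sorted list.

Round 1: (3) [IF H and R3 THEN G5]; (7) [IF R3 and A THEN C]; (10) [IF U2 THEN S]. Adds G5, C, S.
Round 2: (6) [IF S THEN K]; (9) [IF G5 and L THEN N2]. Adds K, N2.
Round 3: (2) [IF N2 and K THEN F]; (8) [IF N2 and G5 THEN W1]. Adds F, W1.
Round 4: (1) [IF R3 and F THEN T]. Adds T.

A, C, F, G5, H, J8, K, L, N2, P1, Q4, R3, S, T, U2, W1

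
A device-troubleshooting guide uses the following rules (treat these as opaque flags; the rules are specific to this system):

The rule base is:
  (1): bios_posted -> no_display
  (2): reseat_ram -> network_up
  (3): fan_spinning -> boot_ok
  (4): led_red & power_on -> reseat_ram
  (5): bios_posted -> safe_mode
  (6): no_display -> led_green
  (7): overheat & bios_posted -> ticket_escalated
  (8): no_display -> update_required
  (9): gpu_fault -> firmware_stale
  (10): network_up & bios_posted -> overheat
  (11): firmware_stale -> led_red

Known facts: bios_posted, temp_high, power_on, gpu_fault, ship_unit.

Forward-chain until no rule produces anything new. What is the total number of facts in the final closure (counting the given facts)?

[1] (1) [bios_posted -> no_display]; (5) [bios_posted -> safe_mode]; (9) [gpu_fault -> firmware_stale]. ⇒ new: no_display, safe_mode, firmware_stale.
[2] (6) [no_display -> led_green]; (8) [no_display -> update_required]; (11) [firmware_stale -> led_red]. ⇒ new: led_green, update_required, led_red.
[3] (4) [led_red & power_on -> reseat_ram]. ⇒ new: reseat_ram.
[4] (2) [reseat_ram -> network_up]. ⇒ new: network_up.
[5] (10) [network_up & bios_posted -> overheat]. ⇒ new: overheat.
[6] (7) [overheat & bios_posted -> ticket_escalated]. ⇒ new: ticket_escalated.
Closure: {bios_posted, firmware_stale, gpu_fault, led_green, led_red, network_up, no_display, overheat, power_on, reseat_ram, safe_mode, ship_unit, temp_high, ticket_escalated, update_required} — 15 facts.

15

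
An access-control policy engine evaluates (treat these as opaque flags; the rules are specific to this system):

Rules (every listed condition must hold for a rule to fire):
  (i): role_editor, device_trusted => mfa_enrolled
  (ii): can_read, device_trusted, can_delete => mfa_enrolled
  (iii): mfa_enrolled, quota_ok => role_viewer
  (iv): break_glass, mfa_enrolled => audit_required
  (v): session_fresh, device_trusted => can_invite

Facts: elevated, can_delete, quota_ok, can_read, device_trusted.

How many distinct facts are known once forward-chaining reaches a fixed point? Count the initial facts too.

7

Round 1 — (ii), derive mfa_enrolled.
Round 2 — (iii), derive role_viewer.
Closure: {can_delete, can_read, device_trusted, elevated, mfa_enrolled, quota_ok, role_viewer} — 7 facts.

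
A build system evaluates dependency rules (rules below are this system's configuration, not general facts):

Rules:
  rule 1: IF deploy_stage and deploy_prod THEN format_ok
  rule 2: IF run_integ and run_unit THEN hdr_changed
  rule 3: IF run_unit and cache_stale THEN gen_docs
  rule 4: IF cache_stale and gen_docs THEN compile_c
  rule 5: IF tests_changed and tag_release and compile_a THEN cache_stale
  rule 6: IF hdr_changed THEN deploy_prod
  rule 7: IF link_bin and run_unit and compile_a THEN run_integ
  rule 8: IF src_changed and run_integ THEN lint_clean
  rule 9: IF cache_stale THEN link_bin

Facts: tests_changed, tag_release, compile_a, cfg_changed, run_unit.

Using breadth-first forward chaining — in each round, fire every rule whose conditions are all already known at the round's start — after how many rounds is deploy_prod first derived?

Round 1 fires rule 5, giving cache_stale.
Round 2 fires rule 3, rule 9, giving gen_docs, link_bin.
Round 3 fires rule 4, rule 7, giving compile_c, run_integ.
Round 4 fires rule 2, giving hdr_changed.
Round 5 fires rule 6, giving deploy_prod.
deploy_prod first appears in round 5.

5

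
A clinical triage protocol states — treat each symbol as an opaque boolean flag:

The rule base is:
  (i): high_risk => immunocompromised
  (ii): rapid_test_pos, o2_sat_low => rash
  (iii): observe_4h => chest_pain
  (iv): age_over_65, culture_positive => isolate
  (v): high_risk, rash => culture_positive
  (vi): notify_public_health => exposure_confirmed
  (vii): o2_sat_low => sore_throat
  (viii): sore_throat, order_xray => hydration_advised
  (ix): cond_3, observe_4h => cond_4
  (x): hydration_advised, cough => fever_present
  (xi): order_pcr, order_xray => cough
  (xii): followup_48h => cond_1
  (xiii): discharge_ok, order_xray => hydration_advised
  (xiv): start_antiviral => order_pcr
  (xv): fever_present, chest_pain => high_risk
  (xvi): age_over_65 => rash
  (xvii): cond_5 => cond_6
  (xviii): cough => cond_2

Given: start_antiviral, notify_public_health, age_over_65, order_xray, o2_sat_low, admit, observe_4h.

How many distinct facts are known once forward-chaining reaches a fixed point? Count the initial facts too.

Round 1: (iii) [observe_4h => chest_pain]; (vi) [notify_public_health => exposure_confirmed]; (vii) [o2_sat_low => sore_throat]; (xiv) [start_antiviral => order_pcr]; (xvi) [age_over_65 => rash]. Adds chest_pain, exposure_confirmed, sore_throat, order_pcr, rash.
Round 2: (viii) [sore_throat, order_xray => hydration_advised]; (xi) [order_pcr, order_xray => cough]. Adds hydration_advised, cough.
Round 3: (x) [hydration_advised, cough => fever_present]; (xviii) [cough => cond_2]. Adds fever_present, cond_2.
Round 4: (xv) [fever_present, chest_pain => high_risk]. Adds high_risk.
Round 5: (i) [high_risk => immunocompromised]; (v) [high_risk, rash => culture_positive]. Adds immunocompromised, culture_positive.
Round 6: (iv) [age_over_65, culture_positive => isolate]. Adds isolate.
Closure: {admit, age_over_65, chest_pain, cond_2, cough, culture_positive, exposure_confirmed, fever_present, high_risk, hydration_advised, immunocompromised, isolate, notify_public_health, o2_sat_low, observe_4h, order_pcr, order_xray, rash, sore_throat, start_antiviral} — 20 facts.

20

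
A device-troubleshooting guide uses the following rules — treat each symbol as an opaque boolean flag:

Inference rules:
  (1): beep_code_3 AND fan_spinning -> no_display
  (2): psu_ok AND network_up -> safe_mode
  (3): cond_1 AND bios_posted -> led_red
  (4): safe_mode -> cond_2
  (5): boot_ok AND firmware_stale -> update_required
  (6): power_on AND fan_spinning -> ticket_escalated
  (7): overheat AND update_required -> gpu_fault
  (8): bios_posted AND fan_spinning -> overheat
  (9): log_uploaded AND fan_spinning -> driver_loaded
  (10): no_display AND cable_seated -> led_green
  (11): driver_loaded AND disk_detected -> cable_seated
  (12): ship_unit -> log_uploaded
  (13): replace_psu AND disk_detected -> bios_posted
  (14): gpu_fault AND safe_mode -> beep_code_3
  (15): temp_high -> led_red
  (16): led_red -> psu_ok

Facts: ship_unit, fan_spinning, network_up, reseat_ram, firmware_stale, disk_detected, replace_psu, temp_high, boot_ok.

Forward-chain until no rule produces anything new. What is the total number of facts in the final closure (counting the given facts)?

23

Round 1: (5) [boot_ok AND firmware_stale -> update_required]; (12) [ship_unit -> log_uploaded]; (13) [replace_psu AND disk_detected -> bios_posted]; (15) [temp_high -> led_red]. Adds update_required, log_uploaded, bios_posted, led_red.
Round 2: (8) [bios_posted AND fan_spinning -> overheat]; (9) [log_uploaded AND fan_spinning -> driver_loaded]; (16) [led_red -> psu_ok]. Adds overheat, driver_loaded, psu_ok.
Round 3: (2) [psu_ok AND network_up -> safe_mode]; (7) [overheat AND update_required -> gpu_fault]; (11) [driver_loaded AND disk_detected -> cable_seated]. Adds safe_mode, gpu_fault, cable_seated.
Round 4: (4) [safe_mode -> cond_2]; (14) [gpu_fault AND safe_mode -> beep_code_3]. Adds cond_2, beep_code_3.
Round 5: (1) [beep_code_3 AND fan_spinning -> no_display]. Adds no_display.
Round 6: (10) [no_display AND cable_seated -> led_green]. Adds led_green.
Closure: {beep_code_3, bios_posted, boot_ok, cable_seated, cond_2, disk_detected, driver_loaded, fan_spinning, firmware_stale, gpu_fault, led_green, led_red, log_uploaded, network_up, no_display, overheat, psu_ok, replace_psu, reseat_ram, safe_mode, ship_unit, temp_high, update_required} — 23 facts.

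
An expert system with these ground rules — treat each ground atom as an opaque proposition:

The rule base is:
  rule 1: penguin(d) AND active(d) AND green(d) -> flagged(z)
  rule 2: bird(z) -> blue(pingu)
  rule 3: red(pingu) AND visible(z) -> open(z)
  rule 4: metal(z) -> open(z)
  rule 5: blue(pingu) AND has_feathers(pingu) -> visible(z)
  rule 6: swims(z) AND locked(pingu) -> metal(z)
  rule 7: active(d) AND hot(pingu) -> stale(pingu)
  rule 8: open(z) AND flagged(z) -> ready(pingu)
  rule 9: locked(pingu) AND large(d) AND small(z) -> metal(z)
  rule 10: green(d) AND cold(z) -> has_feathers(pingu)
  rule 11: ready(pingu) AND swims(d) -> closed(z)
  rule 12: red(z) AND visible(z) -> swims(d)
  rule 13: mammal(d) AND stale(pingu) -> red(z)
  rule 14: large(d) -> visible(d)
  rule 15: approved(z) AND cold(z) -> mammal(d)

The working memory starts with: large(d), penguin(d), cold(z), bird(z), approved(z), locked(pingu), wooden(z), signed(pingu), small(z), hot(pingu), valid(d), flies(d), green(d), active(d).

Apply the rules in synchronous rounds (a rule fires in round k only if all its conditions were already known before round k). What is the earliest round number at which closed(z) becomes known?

Round 1 fires rule 1, rule 2, rule 7, rule 9, rule 10, rule 14, rule 15, giving flagged(z), blue(pingu), stale(pingu), metal(z), has_feathers(pingu), visible(d), mammal(d).
Round 2 fires rule 4, rule 5, rule 13, giving open(z), visible(z), red(z).
Round 3 fires rule 8, rule 12, giving ready(pingu), swims(d).
Round 4 fires rule 11, giving closed(z).
closed(z) first appears in round 4.

4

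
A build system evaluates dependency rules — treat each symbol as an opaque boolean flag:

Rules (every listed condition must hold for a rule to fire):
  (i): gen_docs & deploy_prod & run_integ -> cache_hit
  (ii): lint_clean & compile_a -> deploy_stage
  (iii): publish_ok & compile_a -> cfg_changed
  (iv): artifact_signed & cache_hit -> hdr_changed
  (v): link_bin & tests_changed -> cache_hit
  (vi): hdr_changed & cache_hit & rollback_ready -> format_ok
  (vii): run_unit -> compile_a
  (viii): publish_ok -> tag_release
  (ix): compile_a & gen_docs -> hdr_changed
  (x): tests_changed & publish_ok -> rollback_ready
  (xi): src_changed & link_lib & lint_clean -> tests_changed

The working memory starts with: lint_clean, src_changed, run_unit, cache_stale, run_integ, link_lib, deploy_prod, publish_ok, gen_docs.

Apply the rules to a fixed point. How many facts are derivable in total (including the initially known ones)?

18

Round 1 fires (i), (vii), (viii), (xi), giving cache_hit, compile_a, tag_release, tests_changed.
Round 2 fires (ii), (iii), (ix), (x), giving deploy_stage, cfg_changed, hdr_changed, rollback_ready.
Round 3 fires (vi), giving format_ok.
Closure: {cache_hit, cache_stale, cfg_changed, compile_a, deploy_prod, deploy_stage, format_ok, gen_docs, hdr_changed, link_lib, lint_clean, publish_ok, rollback_ready, run_integ, run_unit, src_changed, tag_release, tests_changed} — 18 facts.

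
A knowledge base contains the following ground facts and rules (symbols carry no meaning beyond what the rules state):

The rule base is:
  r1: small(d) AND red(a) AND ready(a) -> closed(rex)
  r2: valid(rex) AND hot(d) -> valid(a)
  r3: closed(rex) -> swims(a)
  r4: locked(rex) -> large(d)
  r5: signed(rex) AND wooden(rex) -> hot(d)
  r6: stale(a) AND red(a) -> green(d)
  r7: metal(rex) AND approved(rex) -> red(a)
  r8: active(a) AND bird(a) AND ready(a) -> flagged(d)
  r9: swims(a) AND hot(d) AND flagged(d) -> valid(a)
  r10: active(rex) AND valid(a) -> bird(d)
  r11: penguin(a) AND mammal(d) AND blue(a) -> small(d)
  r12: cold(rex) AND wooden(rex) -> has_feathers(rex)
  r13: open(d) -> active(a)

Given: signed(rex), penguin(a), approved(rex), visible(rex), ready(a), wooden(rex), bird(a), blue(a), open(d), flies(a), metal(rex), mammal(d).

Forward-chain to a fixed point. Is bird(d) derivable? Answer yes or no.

[1] r5 [signed(rex) AND wooden(rex) -> hot(d)]; r7 [metal(rex) AND approved(rex) -> red(a)]; r11 [penguin(a) AND mammal(d) AND blue(a) -> small(d)]; r13 [open(d) -> active(a)]. ⇒ new: hot(d), red(a), small(d), active(a).
[2] r1 [small(d) AND red(a) AND ready(a) -> closed(rex)]; r8 [active(a) AND bird(a) AND ready(a) -> flagged(d)]. ⇒ new: closed(rex), flagged(d).
[3] r3 [closed(rex) -> swims(a)]. ⇒ new: swims(a).
[4] r9 [swims(a) AND hot(d) AND flagged(d) -> valid(a)]. ⇒ new: valid(a).
Fixed point reached. bird(d) is concluded only by r10; r10 needs active(rex) (never derived).

no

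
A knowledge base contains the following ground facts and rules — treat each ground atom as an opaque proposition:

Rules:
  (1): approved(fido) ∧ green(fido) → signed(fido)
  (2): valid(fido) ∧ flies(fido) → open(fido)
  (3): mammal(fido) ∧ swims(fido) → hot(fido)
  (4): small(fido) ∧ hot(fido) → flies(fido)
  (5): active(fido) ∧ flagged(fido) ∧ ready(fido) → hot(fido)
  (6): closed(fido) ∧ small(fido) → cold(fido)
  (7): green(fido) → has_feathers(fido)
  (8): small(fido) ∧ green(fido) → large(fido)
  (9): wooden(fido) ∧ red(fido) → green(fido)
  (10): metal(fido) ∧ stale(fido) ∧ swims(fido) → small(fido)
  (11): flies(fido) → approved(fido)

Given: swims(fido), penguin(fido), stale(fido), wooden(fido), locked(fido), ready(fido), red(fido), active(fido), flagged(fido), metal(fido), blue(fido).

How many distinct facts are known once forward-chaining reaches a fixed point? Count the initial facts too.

Round 1 — (5), (9), (10), derive hot(fido), green(fido), small(fido).
Round 2 — (4), (7), (8), derive flies(fido), has_feathers(fido), large(fido).
Round 3 — (11), derive approved(fido).
Round 4 — (1), derive signed(fido).
Closure: {active(fido), approved(fido), blue(fido), flagged(fido), flies(fido), green(fido), has_feathers(fido), hot(fido), large(fido), locked(fido), metal(fido), penguin(fido), ready(fido), red(fido), signed(fido), small(fido), stale(fido), swims(fido), wooden(fido)} — 19 facts.

19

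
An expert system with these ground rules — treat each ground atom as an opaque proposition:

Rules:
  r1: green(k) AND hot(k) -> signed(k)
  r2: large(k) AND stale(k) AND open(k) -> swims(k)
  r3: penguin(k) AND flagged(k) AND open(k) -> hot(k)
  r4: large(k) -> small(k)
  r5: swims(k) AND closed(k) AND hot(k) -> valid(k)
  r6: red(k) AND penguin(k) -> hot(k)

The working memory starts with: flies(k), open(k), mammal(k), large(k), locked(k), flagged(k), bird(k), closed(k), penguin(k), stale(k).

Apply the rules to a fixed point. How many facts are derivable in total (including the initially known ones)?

Round 1: r2 [large(k) AND stale(k) AND open(k) -> swims(k)]; r3 [penguin(k) AND flagged(k) AND open(k) -> hot(k)]; r4 [large(k) -> small(k)]. New: swims(k), hot(k), small(k).
Round 2: r5 [swims(k) AND closed(k) AND hot(k) -> valid(k)]. New: valid(k).
Closure: {bird(k), closed(k), flagged(k), flies(k), hot(k), large(k), locked(k), mammal(k), open(k), penguin(k), small(k), stale(k), swims(k), valid(k)} — 14 facts.

14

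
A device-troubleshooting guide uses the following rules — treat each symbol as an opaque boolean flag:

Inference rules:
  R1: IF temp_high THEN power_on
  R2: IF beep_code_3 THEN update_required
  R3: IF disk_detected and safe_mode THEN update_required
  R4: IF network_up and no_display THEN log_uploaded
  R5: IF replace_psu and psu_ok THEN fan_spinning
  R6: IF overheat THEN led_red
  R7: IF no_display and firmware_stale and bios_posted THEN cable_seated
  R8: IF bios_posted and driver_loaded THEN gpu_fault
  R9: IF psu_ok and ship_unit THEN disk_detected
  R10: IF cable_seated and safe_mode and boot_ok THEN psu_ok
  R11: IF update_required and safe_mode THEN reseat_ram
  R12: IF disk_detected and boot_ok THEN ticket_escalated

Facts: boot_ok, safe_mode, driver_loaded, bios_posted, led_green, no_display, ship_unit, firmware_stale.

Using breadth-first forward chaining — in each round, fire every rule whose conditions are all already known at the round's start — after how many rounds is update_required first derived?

4

Round 1 — R7, R8, derive cable_seated, gpu_fault.
Round 2 — R10, derive psu_ok.
Round 3 — R9, derive disk_detected.
Round 4 — R3, R12, derive update_required, ticket_escalated.
update_required first appears in round 4.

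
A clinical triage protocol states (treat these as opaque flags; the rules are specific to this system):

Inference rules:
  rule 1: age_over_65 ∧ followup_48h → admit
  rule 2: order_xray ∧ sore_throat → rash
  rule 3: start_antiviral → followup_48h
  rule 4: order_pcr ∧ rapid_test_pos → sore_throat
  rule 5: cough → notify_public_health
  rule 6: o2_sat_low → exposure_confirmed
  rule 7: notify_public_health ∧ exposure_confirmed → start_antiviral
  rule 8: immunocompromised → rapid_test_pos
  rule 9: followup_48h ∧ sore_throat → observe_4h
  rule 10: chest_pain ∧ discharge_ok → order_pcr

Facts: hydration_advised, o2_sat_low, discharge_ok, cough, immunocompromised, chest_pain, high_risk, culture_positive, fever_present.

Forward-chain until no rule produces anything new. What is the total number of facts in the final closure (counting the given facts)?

Round 1 — rule 5, rule 6, rule 8, rule 10, derive notify_public_health, exposure_confirmed, rapid_test_pos, order_pcr.
Round 2 — rule 4, rule 7, derive sore_throat, start_antiviral.
Round 3 — rule 3, derive followup_48h.
Round 4 — rule 9, derive observe_4h.
Closure: {chest_pain, cough, culture_positive, discharge_ok, exposure_confirmed, fever_present, followup_48h, high_risk, hydration_advised, immunocompromised, notify_public_health, o2_sat_low, observe_4h, order_pcr, rapid_test_pos, sore_throat, start_antiviral} — 17 facts.

17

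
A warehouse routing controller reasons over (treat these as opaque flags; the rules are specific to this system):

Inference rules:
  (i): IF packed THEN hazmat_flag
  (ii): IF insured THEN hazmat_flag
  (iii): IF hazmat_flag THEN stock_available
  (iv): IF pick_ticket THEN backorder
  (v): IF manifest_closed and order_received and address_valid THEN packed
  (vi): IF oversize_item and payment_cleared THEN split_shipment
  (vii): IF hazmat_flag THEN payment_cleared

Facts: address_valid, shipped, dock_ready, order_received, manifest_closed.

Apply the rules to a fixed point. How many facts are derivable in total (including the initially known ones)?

9

Round 1: (v) [IF manifest_closed and order_received and address_valid THEN packed]. Adds packed.
Round 2: (i) [IF packed THEN hazmat_flag]. Adds hazmat_flag.
Round 3: (iii) [IF hazmat_flag THEN stock_available]; (vii) [IF hazmat_flag THEN payment_cleared]. Adds stock_available, payment_cleared.
Closure: {address_valid, dock_ready, hazmat_flag, manifest_closed, order_received, packed, payment_cleared, shipped, stock_available} — 9 facts.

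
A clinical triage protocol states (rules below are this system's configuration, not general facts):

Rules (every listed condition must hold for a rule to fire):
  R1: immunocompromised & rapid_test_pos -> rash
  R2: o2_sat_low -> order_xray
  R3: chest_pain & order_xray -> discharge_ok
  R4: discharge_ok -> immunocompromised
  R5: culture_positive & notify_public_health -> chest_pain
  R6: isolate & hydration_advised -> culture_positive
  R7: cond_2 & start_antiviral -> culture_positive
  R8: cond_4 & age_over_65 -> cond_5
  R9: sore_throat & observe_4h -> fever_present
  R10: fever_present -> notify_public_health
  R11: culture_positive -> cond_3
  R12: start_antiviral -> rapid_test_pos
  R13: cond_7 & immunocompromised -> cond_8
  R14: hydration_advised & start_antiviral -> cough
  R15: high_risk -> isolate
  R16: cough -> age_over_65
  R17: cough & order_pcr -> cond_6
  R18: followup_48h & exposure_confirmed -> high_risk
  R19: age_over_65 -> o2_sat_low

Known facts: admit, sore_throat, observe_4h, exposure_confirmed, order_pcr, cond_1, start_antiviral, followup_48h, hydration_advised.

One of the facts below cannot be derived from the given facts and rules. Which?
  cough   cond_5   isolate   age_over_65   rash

cond_5

Round 1 — R9, R12, R14, R18, derive fever_present, rapid_test_pos, cough, high_risk.
Round 2 — R10, R15, R16, R17, derive notify_public_health, isolate, age_over_65, cond_6.
Round 3 — R6, R19, derive culture_positive, o2_sat_low.
Round 4 — R2, R5, R11, derive order_xray, chest_pain, cond_3.
Round 5 — R3, derive discharge_ok.
Round 6 — R4, derive immunocompromised.
Round 7 — R1, derive rash.
Derived: rash (round 7), isolate (round 2), age_over_65 (round 2), cough (round 1). cond_5 never appears in any round.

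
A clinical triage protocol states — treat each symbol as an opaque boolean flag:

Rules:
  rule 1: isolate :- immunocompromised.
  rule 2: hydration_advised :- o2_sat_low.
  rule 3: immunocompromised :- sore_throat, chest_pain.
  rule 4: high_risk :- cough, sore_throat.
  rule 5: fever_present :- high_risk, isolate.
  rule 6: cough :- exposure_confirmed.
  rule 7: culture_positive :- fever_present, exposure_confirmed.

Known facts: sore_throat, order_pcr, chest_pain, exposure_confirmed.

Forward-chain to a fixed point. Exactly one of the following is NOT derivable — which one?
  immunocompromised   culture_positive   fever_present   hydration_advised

hydration_advised

Round 1 fires rule 3, rule 6, giving immunocompromised, cough.
Round 2 fires rule 1, rule 4, giving isolate, high_risk.
Round 3 fires rule 5, giving fever_present.
Round 4 fires rule 7, giving culture_positive.
Derived: fever_present (round 3), immunocompromised (round 1), culture_positive (round 4). hydration_advised never appears in any round.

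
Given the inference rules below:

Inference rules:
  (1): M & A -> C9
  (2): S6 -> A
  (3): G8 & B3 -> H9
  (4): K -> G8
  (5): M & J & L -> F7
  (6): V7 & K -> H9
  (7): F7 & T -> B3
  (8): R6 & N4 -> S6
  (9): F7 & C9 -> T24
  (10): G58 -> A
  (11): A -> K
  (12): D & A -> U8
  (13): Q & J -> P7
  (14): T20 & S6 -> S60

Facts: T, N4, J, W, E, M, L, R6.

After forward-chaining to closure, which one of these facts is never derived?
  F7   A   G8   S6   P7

[1] (5) [M & J & L -> F7]; (8) [R6 & N4 -> S6]. ⇒ new: F7, S6.
[2] (2) [S6 -> A]; (7) [F7 & T -> B3]. ⇒ new: A, B3.
[3] (1) [M & A -> C9]; (11) [A -> K]. ⇒ new: C9, K.
[4] (4) [K -> G8]; (9) [F7 & C9 -> T24]. ⇒ new: G8, T24.
[5] (3) [G8 & B3 -> H9]. ⇒ new: H9.
Derived: F7 (round 1), A (round 2), G8 (round 4), S6 (round 1). P7 never appears in any round.

P7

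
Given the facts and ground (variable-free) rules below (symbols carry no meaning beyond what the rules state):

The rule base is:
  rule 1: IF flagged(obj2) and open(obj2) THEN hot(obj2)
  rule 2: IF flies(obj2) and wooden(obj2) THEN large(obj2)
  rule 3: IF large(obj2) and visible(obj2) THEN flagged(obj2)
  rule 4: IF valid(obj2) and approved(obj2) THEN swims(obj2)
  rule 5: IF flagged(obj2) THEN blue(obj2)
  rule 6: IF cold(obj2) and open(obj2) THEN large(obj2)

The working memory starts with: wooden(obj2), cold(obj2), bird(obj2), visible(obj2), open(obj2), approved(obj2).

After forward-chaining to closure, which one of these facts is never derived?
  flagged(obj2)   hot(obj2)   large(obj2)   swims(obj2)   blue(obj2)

swims(obj2)

[1] rule 6 [IF cold(obj2) and open(obj2) THEN large(obj2)]. ⇒ new: large(obj2).
[2] rule 3 [IF large(obj2) and visible(obj2) THEN flagged(obj2)]. ⇒ new: flagged(obj2).
[3] rule 1 [IF flagged(obj2) and open(obj2) THEN hot(obj2)]; rule 5 [IF flagged(obj2) THEN blue(obj2)]. ⇒ new: hot(obj2), blue(obj2).
Derived: blue(obj2) (round 3), flagged(obj2) (round 2), large(obj2) (round 1), hot(obj2) (round 3). swims(obj2) never appears in any round.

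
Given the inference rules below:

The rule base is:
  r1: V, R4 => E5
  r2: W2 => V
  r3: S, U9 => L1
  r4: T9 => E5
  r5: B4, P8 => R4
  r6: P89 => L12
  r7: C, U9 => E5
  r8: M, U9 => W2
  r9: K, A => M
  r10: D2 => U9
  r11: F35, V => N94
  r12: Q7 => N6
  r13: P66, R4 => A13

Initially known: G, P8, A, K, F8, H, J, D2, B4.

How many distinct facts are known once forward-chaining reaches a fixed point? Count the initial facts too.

15

Round 1 fires r5, r9, r10, giving R4, M, U9.
Round 2 fires r8, giving W2.
Round 3 fires r2, giving V.
Round 4 fires r1, giving E5.
Closure: {A, B4, D2, E5, F8, G, H, J, K, M, P8, R4, U9, V, W2} — 15 facts.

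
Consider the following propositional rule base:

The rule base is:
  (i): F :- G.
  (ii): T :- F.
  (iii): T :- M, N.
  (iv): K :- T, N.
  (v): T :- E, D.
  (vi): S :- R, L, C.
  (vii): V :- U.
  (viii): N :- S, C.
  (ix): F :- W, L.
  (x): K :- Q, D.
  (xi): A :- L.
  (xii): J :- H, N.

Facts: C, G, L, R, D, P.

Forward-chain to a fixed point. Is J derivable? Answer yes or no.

no

Round 1 fires (i), (vi), (xi), giving F, S, A.
Round 2 fires (ii), (viii), giving T, N.
Round 3 fires (iv), giving K.
Fixed point reached. J is concluded only by (xii); (xii) needs H (never derived).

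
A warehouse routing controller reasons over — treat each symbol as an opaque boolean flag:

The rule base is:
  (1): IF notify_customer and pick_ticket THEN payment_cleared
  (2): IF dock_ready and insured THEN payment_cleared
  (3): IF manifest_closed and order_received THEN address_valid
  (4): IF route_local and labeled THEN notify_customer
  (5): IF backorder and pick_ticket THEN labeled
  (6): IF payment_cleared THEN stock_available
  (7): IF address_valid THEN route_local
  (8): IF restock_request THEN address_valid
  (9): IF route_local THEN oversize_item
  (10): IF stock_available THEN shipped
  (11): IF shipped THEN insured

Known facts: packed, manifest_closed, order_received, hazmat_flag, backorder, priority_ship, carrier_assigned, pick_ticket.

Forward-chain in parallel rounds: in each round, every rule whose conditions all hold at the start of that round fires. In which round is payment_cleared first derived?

Round 1: (3) [IF manifest_closed and order_received THEN address_valid]; (5) [IF backorder and pick_ticket THEN labeled]. Adds address_valid, labeled.
Round 2: (7) [IF address_valid THEN route_local]. Adds route_local.
Round 3: (4) [IF route_local and labeled THEN notify_customer]; (9) [IF route_local THEN oversize_item]. Adds notify_customer, oversize_item.
Round 4: (1) [IF notify_customer and pick_ticket THEN payment_cleared]. Adds payment_cleared.
payment_cleared first appears in round 4.

4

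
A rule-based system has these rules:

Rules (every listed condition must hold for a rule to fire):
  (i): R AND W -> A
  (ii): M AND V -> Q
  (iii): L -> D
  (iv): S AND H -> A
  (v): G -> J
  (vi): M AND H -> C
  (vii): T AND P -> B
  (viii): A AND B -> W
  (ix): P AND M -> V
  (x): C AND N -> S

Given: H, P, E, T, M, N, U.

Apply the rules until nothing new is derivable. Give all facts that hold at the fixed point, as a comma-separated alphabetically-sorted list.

[1] (vi) [M AND H -> C]; (vii) [T AND P -> B]; (ix) [P AND M -> V]. ⇒ new: C, B, V.
[2] (ii) [M AND V -> Q]; (x) [C AND N -> S]. ⇒ new: Q, S.
[3] (iv) [S AND H -> A]. ⇒ new: A.
[4] (viii) [A AND B -> W]. ⇒ new: W.

A, B, C, E, H, M, N, P, Q, S, T, U, V, W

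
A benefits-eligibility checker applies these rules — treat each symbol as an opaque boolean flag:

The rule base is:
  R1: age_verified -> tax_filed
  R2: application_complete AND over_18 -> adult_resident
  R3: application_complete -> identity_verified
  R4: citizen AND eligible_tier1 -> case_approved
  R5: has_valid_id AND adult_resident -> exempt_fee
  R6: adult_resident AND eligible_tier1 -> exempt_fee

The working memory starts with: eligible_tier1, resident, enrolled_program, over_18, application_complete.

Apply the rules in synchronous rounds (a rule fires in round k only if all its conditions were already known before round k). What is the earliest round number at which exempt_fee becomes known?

Round 1 — R2, R3, derive adult_resident, identity_verified.
Round 2 — R6, derive exempt_fee.
exempt_fee first appears in round 2.

2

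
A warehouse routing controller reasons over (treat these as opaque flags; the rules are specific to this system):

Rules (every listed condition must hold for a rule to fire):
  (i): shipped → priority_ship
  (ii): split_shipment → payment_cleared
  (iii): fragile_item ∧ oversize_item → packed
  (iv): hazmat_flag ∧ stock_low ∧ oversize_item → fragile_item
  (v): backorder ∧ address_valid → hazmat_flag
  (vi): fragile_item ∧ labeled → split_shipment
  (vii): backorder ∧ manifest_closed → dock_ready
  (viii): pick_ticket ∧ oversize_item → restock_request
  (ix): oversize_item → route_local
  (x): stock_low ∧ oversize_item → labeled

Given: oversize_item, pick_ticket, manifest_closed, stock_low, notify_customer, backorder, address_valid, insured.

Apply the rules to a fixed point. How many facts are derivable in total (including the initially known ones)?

[1] (v) [backorder ∧ address_valid → hazmat_flag]; (vii) [backorder ∧ manifest_closed → dock_ready]; (viii) [pick_ticket ∧ oversize_item → restock_request]; (ix) [oversize_item → route_local]; (x) [stock_low ∧ oversize_item → labeled]. ⇒ new: hazmat_flag, dock_ready, restock_request, route_local, labeled.
[2] (iv) [hazmat_flag ∧ stock_low ∧ oversize_item → fragile_item]. ⇒ new: fragile_item.
[3] (iii) [fragile_item ∧ oversize_item → packed]; (vi) [fragile_item ∧ labeled → split_shipment]. ⇒ new: packed, split_shipment.
[4] (ii) [split_shipment → payment_cleared]. ⇒ new: payment_cleared.
Closure: {address_valid, backorder, dock_ready, fragile_item, hazmat_flag, insured, labeled, manifest_closed, notify_customer, oversize_item, packed, payment_cleared, pick_ticket, restock_request, route_local, split_shipment, stock_low} — 17 facts.

17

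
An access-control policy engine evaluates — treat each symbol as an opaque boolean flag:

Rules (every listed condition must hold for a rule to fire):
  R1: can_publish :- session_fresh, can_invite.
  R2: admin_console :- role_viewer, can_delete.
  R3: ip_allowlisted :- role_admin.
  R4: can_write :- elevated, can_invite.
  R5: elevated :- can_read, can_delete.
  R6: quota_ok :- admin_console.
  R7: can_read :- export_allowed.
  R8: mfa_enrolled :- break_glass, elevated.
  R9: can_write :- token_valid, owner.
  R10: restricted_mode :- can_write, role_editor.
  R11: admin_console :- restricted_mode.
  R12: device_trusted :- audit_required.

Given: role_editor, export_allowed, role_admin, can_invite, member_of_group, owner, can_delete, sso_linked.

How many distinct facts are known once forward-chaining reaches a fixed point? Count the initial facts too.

Round 1 fires R3, R7, giving ip_allowlisted, can_read.
Round 2 fires R5, giving elevated.
Round 3 fires R4, giving can_write.
Round 4 fires R10, giving restricted_mode.
Round 5 fires R11, giving admin_console.
Round 6 fires R6, giving quota_ok.
Closure: {admin_console, can_delete, can_invite, can_read, can_write, elevated, export_allowed, ip_allowlisted, member_of_group, owner, quota_ok, restricted_mode, role_admin, role_editor, sso_linked} — 15 facts.

15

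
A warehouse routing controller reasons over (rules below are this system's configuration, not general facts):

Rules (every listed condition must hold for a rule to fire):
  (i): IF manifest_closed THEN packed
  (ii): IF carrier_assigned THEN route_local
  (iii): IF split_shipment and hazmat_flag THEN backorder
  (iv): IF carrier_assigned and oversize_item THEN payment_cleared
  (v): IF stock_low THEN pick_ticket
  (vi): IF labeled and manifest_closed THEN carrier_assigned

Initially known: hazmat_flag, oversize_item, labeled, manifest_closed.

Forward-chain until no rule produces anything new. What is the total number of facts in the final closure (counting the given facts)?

8

Round 1: (i) [IF manifest_closed THEN packed]; (vi) [IF labeled and manifest_closed THEN carrier_assigned]. New: packed, carrier_assigned.
Round 2: (ii) [IF carrier_assigned THEN route_local]; (iv) [IF carrier_assigned and oversize_item THEN payment_cleared]. New: route_local, payment_cleared.
Closure: {carrier_assigned, hazmat_flag, labeled, manifest_closed, oversize_item, packed, payment_cleared, route_local} — 8 facts.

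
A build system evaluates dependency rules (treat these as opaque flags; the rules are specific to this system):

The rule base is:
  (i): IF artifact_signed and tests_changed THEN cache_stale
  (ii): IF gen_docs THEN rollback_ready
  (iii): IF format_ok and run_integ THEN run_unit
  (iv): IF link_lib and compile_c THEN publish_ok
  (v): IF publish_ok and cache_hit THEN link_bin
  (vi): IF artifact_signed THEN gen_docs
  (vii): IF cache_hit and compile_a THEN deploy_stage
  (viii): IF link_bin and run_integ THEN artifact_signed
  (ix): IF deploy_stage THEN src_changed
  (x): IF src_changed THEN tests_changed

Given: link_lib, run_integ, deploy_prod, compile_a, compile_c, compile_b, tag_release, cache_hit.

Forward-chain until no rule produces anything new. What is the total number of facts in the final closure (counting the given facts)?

Round 1 fires (iv), (vii), giving publish_ok, deploy_stage.
Round 2 fires (v), (ix), giving link_bin, src_changed.
Round 3 fires (viii), (x), giving artifact_signed, tests_changed.
Round 4 fires (i), (vi), giving cache_stale, gen_docs.
Round 5 fires (ii), giving rollback_ready.
Closure: {artifact_signed, cache_hit, cache_stale, compile_a, compile_b, compile_c, deploy_prod, deploy_stage, gen_docs, link_bin, link_lib, publish_ok, rollback_ready, run_integ, src_changed, tag_release, tests_changed} — 17 facts.

17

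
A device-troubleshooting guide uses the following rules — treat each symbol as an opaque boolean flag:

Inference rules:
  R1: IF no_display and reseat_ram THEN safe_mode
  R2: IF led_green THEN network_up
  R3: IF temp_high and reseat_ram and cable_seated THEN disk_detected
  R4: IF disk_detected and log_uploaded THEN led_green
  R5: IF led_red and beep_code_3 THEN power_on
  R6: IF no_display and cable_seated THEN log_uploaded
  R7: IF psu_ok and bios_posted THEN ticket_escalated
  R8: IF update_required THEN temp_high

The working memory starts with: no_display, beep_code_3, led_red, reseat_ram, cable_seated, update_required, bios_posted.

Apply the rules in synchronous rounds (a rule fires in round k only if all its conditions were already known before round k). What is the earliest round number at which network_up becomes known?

Round 1 fires R1, R5, R6, R8, giving safe_mode, power_on, log_uploaded, temp_high.
Round 2 fires R3, giving disk_detected.
Round 3 fires R4, giving led_green.
Round 4 fires R2, giving network_up.
network_up first appears in round 4.

4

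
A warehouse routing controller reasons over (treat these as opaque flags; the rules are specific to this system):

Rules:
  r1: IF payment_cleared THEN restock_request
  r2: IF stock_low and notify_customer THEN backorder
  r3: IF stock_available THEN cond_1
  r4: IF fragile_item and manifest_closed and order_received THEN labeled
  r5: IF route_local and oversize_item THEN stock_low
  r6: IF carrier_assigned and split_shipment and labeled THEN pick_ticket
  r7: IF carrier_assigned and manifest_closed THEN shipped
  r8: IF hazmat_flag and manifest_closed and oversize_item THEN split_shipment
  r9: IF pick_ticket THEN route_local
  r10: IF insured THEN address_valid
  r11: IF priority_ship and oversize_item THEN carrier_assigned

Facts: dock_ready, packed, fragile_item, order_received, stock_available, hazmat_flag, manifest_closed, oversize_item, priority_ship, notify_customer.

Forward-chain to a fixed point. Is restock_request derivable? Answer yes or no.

Round 1 — r3, r4, r8, r11, derive cond_1, labeled, split_shipment, carrier_assigned.
Round 2 — r6, r7, derive pick_ticket, shipped.
Round 3 — r9, derive route_local.
Round 4 — r5, derive stock_low.
Round 5 — r2, derive backorder.
Fixed point reached. restock_request is concluded only by r1; r1 needs payment_cleared (never derived).

no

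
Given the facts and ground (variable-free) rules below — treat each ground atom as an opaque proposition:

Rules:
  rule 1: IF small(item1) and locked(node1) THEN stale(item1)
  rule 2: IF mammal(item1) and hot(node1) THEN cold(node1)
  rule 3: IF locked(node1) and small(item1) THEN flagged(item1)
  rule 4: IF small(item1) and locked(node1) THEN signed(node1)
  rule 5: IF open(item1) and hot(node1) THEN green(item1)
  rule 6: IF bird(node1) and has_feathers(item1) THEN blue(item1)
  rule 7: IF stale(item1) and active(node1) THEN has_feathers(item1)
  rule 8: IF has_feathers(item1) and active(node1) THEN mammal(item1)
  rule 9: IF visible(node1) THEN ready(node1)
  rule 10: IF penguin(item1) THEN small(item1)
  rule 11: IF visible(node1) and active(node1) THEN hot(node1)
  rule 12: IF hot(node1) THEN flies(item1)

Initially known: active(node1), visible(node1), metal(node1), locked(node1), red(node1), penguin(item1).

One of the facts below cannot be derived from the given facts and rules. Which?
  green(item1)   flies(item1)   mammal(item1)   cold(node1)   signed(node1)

Round 1 fires rule 9, rule 10, rule 11, giving ready(node1), small(item1), hot(node1).
Round 2 fires rule 1, rule 3, rule 4, rule 12, giving stale(item1), flagged(item1), signed(node1), flies(item1).
Round 3 fires rule 7, giving has_feathers(item1).
Round 4 fires rule 8, giving mammal(item1).
Round 5 fires rule 2, giving cold(node1).
Derived: signed(node1) (round 2), mammal(item1) (round 4), cold(node1) (round 5), flies(item1) (round 2). green(item1) never appears in any round.

green(item1)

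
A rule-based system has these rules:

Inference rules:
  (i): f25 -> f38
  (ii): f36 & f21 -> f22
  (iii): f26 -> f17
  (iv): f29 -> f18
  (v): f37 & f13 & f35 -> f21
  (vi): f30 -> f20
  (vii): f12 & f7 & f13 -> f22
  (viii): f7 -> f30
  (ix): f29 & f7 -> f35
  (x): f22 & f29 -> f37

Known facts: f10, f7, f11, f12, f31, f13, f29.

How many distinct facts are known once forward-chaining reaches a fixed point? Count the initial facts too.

Round 1: (iv) [f29 -> f18]; (vii) [f12 & f7 & f13 -> f22]; (viii) [f7 -> f30]; (ix) [f29 & f7 -> f35]. New: f18, f22, f30, f35.
Round 2: (vi) [f30 -> f20]; (x) [f22 & f29 -> f37]. New: f20, f37.
Round 3: (v) [f37 & f13 & f35 -> f21]. New: f21.
Closure: {f10, f11, f12, f13, f18, f20, f21, f22, f29, f30, f31, f35, f37, f7} — 14 facts.

14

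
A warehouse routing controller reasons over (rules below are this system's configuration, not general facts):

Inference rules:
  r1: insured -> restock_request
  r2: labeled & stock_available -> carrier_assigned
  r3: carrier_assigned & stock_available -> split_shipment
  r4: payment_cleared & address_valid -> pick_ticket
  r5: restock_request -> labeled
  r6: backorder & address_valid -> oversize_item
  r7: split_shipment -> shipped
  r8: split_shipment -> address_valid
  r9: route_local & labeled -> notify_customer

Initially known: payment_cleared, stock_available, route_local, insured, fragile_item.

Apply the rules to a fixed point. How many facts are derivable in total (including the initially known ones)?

Round 1 — r1, derive restock_request.
Round 2 — r5, derive labeled.
Round 3 — r2, r9, derive carrier_assigned, notify_customer.
Round 4 — r3, derive split_shipment.
Round 5 — r7, r8, derive shipped, address_valid.
Round 6 — r4, derive pick_ticket.
Closure: {address_valid, carrier_assigned, fragile_item, insured, labeled, notify_customer, payment_cleared, pick_ticket, restock_request, route_local, shipped, split_shipment, stock_available} — 13 facts.

13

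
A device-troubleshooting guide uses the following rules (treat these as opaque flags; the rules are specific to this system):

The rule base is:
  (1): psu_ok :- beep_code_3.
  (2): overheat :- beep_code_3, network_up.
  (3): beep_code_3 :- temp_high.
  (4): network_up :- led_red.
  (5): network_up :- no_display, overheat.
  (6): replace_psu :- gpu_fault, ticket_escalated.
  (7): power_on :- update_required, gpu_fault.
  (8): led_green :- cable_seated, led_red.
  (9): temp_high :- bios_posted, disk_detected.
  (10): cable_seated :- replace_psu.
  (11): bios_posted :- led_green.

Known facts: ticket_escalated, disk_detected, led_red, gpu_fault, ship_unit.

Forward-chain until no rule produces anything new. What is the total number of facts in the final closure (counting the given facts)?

14

Round 1 — (4), (6), derive network_up, replace_psu.
Round 2 — (10), derive cable_seated.
Round 3 — (8), derive led_green.
Round 4 — (11), derive bios_posted.
Round 5 — (9), derive temp_high.
Round 6 — (3), derive beep_code_3.
Round 7 — (1), (2), derive psu_ok, overheat.
Closure: {beep_code_3, bios_posted, cable_seated, disk_detected, gpu_fault, led_green, led_red, network_up, overheat, psu_ok, replace_psu, ship_unit, temp_high, ticket_escalated} — 14 facts.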